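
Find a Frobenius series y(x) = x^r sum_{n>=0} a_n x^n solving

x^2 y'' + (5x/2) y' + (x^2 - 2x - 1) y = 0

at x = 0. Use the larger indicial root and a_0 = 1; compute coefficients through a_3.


Write in Frobenius form y'' + (p(x)/x) y' + (q(x)/x^2) y = 0:
  p(x) = 5/2,  q(x) = x^2 - 2x - 1.
Indicial equation: r(r-1) + (5/2) r + (-1) = 0 -> roots r_1 = 1/2, r_2 = -2.
Take r = r_1 = 1/2. Let y(x) = x^r sum_{n>=0} a_n x^n with a_0 = 1.
Substitute y = x^r sum a_n x^n and match x^{r+n}. The recurrence is
  D(n) a_n - 2 a_{n-1} + 1 a_{n-2} = 0,  where D(n) = (r+n)(r+n-1) + (5/2)(r+n) + (-1).
  a_n = [2 a_{n-1} - 1 a_{n-2}] / D(n).
Since the indicial polynomial factors as (r - r_1)(r - r_2), D(n) = (r_1 + n - r_1)(r_1 + n - r_2) = n(n + 5/2).
Evaluating step by step (a_0 = 1):
  n = 1: D(1) = 1(1 + 5/2) = 7/2; numerator = 2(1) = 2; a_1 = (2)/(7/2) = 4/7
  n = 2: D(2) = 2(2 + 5/2) = 9; numerator = 2(4/7) - 1(1) = 1/7; a_2 = (1/7)/(9) = 1/63
  n = 3: D(3) = 3(3 + 5/2) = 33/2; numerator = 2(1/63) - 1(4/7) = -34/63; a_3 = (-34/63)/(33/2) = -68/2079

r = 1/2; a_0 = 1; a_1 = 4/7; a_2 = 1/63; a_3 = -68/2079


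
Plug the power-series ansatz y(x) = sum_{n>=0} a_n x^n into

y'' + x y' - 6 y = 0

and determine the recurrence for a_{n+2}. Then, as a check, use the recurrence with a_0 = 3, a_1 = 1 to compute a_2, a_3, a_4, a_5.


Substitute y = sum_n a_n x^n.
y''(x) has coefficient (n+2)(n+1) a_{n+2} at x^n;
x y'(x) has coefficient n a_n at x^n (shift);
-6 y(x) has coefficient -6 a_n at x^n.
Matching x^n: (n+2)(n+1) a_{n+2} + (n - 6) a_n = 0.
Thus a_{n+2} = (-n + 6) / ((n+1)(n+2)) * a_n.

Check with a_0 = 3, a_1 = 1 (apply the recurrence for n = 0, 1, 2, 3): a_0 = 3, a_1 = 1, a_2 = 9, a_3 = 5/6, a_4 = 3, a_5 = 1/8.

a_(n+2) = (-n + 6) / ((n+1)(n+2)) * a_n; check: a_0 = 3, a_1 = 1, a_2 = 9, a_3 = 5/6, a_4 = 3, a_5 = 1/8


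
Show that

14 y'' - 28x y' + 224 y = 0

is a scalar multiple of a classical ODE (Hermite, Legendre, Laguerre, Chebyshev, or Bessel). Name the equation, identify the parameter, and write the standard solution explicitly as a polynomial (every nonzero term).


All three coefficients share the factor 14; dividing through by 14 gives  y'' - 2x y' + 16 y = 0.
This matches the Hermite equation y'' - 2x y' + 2n y = 0 with 2n = 16, so n = 8; the polynomial solution is H_8(x).
With y = sum_k a_k x^k, matching x^k gives (k+2)(k+1) a_{k+2} = 2(k - n) a_k = 2(k - 8) a_k. The right side vanishes at k = 8, so the series with the parity of 8 terminates at degree 8.
Standard normalization: leading coefficient of H_n is 2^n, so a_8 = 2^8 = 256. Work downward with a_k = (k+1)(k+2) a_{k+2} / (2(k - n)):
  a_6 = (7)(8)(256) / (2(6 - 8)) = 14336/(-4) = -3584
  a_4 = (5)(6)(-3584) / (2(4 - 8)) = -107520/(-8) = 13440
  a_2 = (3)(4)(13440) / (2(2 - 8)) = 161280/(-12) = -13440
  a_0 = (1)(2)(-13440) / (2(0 - 8)) = -26880/(-16) = 1680
Hence H_8(x) = 256 x^8 - 3584 x^6 + 13440 x^4 - 13440 x^2 + 1680.

H_8(x); series = 256 x^8 - 3584 x^6 + 13440 x^4 - 13440 x^2 + 1680


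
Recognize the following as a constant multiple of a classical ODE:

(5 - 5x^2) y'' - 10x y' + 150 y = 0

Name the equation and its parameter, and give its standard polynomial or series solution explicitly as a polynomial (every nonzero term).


All three coefficients share the factor 5; dividing through by 5 gives  (1 - x^2) y'' - 2x y' + 30 y = 0.
This matches the Legendre equation (1 - x^2) y'' - 2x y' + n(n+1) y = 0 (note the -2x y' term) with n(n+1) = 30, so n = 5; the polynomial solution is P_5(x).
With y = sum_k a_k x^k, matching x^k gives (k+2)(k+1) a_{k+2} = [k(k+1) - n(n+1)] a_k = (k - 5)(k + 6) a_k. The right side vanishes at k = 5, so the series with the parity of 5 terminates at degree 5.
Standard normalization (P_n(1) = 1): leading coefficient (2n)!/(2^n (n!)^2) = 3628800/(32*14400) = 63/8, so a_5 = 63/8. Work downward with a_k = (k+1)(k+2) a_{k+2} / ((k - 5)(k + 6)):
  a_3 = (4)(5)(63/8) / ((3 - 5)(3 + 6)) = (315/2)/(-18) = -35/4
  a_1 = (2)(3)(-35/4) / ((1 - 5)(1 + 6)) = (-105/2)/(-28) = 15/8
Hence P_5(x) = 63 x^5/8 - 35 x^3/4 + 15 x/8.

P_5(x); series = 63 x^5/8 - 35 x^3/4 + 15 x/8


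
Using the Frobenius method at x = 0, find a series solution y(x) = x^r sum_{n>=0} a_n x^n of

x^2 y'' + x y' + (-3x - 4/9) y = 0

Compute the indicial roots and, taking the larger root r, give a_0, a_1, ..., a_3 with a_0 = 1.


Write in Frobenius form y'' + (p(x)/x) y' + (q(x)/x^2) y = 0:
  p(x) = 1,  q(x) = -3x - 4/9.
Indicial equation: r(r-1) + (1) r + (-4/9) = 0 -> roots r_1 = 2/3, r_2 = -2/3.
Take r = r_1 = 2/3. Let y(x) = x^r sum_{n>=0} a_n x^n with a_0 = 1.
Substitute y = x^r sum a_n x^n and match x^{r+n}. The recurrence is
  D(n) a_n - 3 a_{n-1} = 0,  where D(n) = (r+n)(r+n-1) + (1)(r+n) + (-4/9).
  a_n = 3 / D(n) * a_{n-1}.
Since the indicial polynomial factors as (r - r_1)(r - r_2), D(n) = (r_1 + n - r_1)(r_1 + n - r_2) = n(n + 4/3).
Evaluating step by step (a_0 = 1):
  n = 1: D(1) = 1(1 + 4/3) = 7/3; numerator = 3(1) = 3; a_1 = (3)/(7/3) = 9/7
  n = 2: D(2) = 2(2 + 4/3) = 20/3; numerator = 3(9/7) = 27/7; a_2 = (27/7)/(20/3) = 81/140
  n = 3: D(3) = 3(3 + 4/3) = 13; numerator = 3(81/140) = 243/140; a_3 = (243/140)/(13) = 243/1820

r = 2/3; a_0 = 1; a_1 = 9/7; a_2 = 81/140; a_3 = 243/1820


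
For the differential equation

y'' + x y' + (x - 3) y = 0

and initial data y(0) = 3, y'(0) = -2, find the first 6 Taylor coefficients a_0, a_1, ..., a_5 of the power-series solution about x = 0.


Ansatz: y(x) = sum_{n>=0} a_n x^n, so y'(x) = sum_{n>=1} n a_n x^(n-1) and y''(x) = sum_{n>=2} n(n-1) a_n x^(n-2).
Substitute into P(x) y'' + Q(x) y' + R(x) y = 0 with P(x) = 1, Q(x) = x, R(x) = x - 3, and match powers of x.
Initial conditions: a_0 = 3, a_1 = -2.
Setting the coefficient of each power of x to zero and solving order by order (substituting the coefficients already found):
  x^0: 2 a_2 - 3 a_0 = 0  ->  2 a_2 = 3 a_0 = 9  ->  a_2 = 9/2
  x^1: 6 a_3 - 2 a_1 + a_0 = 0  ->  6 a_3 = 2 a_1 - a_0 = -7  ->  a_3 = -7/6
  x^2: 12 a_4 - a_2 + a_1 = 0  ->  12 a_4 = a_2 - a_1 = 13/2  ->  a_4 = 13/24
  x^3: 20 a_5 + a_2 = 0  ->  20 a_5 = -a_2 = -9/2  ->  a_5 = -9/40
Truncated series: y(x) = 3 - 2 x + (9/2) x^2 - (7/6) x^3 + (13/24) x^4 - (9/40) x^5 + O(x^6).

a_0 = 3; a_1 = -2; a_2 = 9/2; a_3 = -7/6; a_4 = 13/24; a_5 = -9/40


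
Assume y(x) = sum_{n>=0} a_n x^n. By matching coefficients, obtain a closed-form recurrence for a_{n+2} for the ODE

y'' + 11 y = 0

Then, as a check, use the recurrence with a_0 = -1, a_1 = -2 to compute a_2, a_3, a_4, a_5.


Substitute y = sum_n a_n x^n into y'' + (const) y = 0.
y''(x) = sum_{n>=0} (n+2)(n+1) a_{n+2} x^n.
The ODE becomes sum_n [(n+2)(n+1) a_{n+2} + 11 a_n] x^n = 0.
Setting each coefficient to zero gives the recurrence:
  (n+2)(n+1) a_{n+2} + 11 a_n = 0,
  a_{n+2} = -11 / ((n+1)(n+2)) a_n.

Check with a_0 = -1, a_1 = -2 (apply the recurrence for n = 0, 1, 2, 3): a_0 = -1, a_1 = -2, a_2 = 11/2, a_3 = 11/3, a_4 = -121/24, a_5 = -121/60.

a_{n+2} = -11/((n+1)(n+2)) * a_n; check: a_0 = -1, a_1 = -2, a_2 = 11/2, a_3 = 11/3, a_4 = -121/24, a_5 = -121/60


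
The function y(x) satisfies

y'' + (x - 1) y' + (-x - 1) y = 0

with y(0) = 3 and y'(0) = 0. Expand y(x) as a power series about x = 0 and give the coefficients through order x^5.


Ansatz: y(x) = sum_{n>=0} a_n x^n, so y'(x) = sum_{n>=1} n a_n x^(n-1) and y''(x) = sum_{n>=2} n(n-1) a_n x^(n-2).
Substitute into P(x) y'' + Q(x) y' + R(x) y = 0 with P(x) = 1, Q(x) = x - 1, R(x) = -x - 1, and match powers of x.
Initial conditions: a_0 = 3, a_1 = 0.
Setting the coefficient of each power of x to zero and solving order by order (substituting the coefficients already found):
  x^0: 2 a_2 - a_1 - a_0 = 0  ->  2 a_2 = a_1 + a_0 = 3  ->  a_2 = 3/2
  x^1: 6 a_3 - 2 a_2 - a_0 = 0  ->  6 a_3 = 2 a_2 + a_0 = 6  ->  a_3 = 1
  x^2: 12 a_4 - 3 a_3 + a_2 - a_1 = 0  ->  12 a_4 = 3 a_3 - a_2 + a_1 = 3/2  ->  a_4 = 1/8
  x^3: 20 a_5 - 4 a_4 + 2 a_3 - a_2 = 0  ->  20 a_5 = 4 a_4 - 2 a_3 + a_2 = 0  ->  a_5 = 0
Truncated series: y(x) = 3 + (3/2) x^2 + x^3 + (1/8) x^4 + O(x^6).

a_0 = 3; a_1 = 0; a_2 = 3/2; a_3 = 1; a_4 = 1/8; a_5 = 0


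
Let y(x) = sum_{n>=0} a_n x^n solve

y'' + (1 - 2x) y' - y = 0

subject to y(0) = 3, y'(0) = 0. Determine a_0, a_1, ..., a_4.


Ansatz: y(x) = sum_{n>=0} a_n x^n, so y'(x) = sum_{n>=1} n a_n x^(n-1) and y''(x) = sum_{n>=2} n(n-1) a_n x^(n-2).
Substitute into P(x) y'' + Q(x) y' + R(x) y = 0 with P(x) = 1, Q(x) = 1 - 2x, R(x) = -1, and match powers of x.
Initial conditions: a_0 = 3, a_1 = 0.
Setting the coefficient of each power of x to zero and solving order by order (substituting the coefficients already found):
  x^0: 2 a_2 + a_1 - a_0 = 0  ->  2 a_2 = -a_1 + a_0 = 3  ->  a_2 = 3/2
  x^1: 6 a_3 + 2 a_2 - 3 a_1 = 0  ->  6 a_3 = -2 a_2 + 3 a_1 = -3  ->  a_3 = -1/2
  x^2: 12 a_4 + 3 a_3 - 5 a_2 = 0  ->  12 a_4 = -3 a_3 + 5 a_2 = 9  ->  a_4 = 3/4
Truncated series: y(x) = 3 + (3/2) x^2 - (1/2) x^3 + (3/4) x^4 + O(x^5).

a_0 = 3; a_1 = 0; a_2 = 3/2; a_3 = -1/2; a_4 = 3/4


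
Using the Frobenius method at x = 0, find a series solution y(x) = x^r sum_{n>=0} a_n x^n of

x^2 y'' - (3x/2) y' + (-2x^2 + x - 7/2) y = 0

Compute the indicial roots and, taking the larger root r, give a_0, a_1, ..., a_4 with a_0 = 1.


Write in Frobenius form y'' + (p(x)/x) y' + (q(x)/x^2) y = 0:
  p(x) = -3/2,  q(x) = -2x^2 + x - 7/2.
Indicial equation: r(r-1) + (-3/2) r + (-7/2) = 0 -> roots r_1 = 7/2, r_2 = -1.
Take r = r_1 = 7/2. Let y(x) = x^r sum_{n>=0} a_n x^n with a_0 = 1.
Substitute y = x^r sum a_n x^n and match x^{r+n}. The recurrence is
  D(n) a_n + 1 a_{n-1} - 2 a_{n-2} = 0,  where D(n) = (r+n)(r+n-1) + (-3/2)(r+n) + (-7/2).
  a_n = [-1 a_{n-1} + 2 a_{n-2}] / D(n).
Since the indicial polynomial factors as (r - r_1)(r - r_2), D(n) = (r_1 + n - r_1)(r_1 + n - r_2) = n(n + 9/2).
Evaluating step by step (a_0 = 1):
  n = 1: D(1) = 1(1 + 9/2) = 11/2; numerator = -1(1) = -1; a_1 = (-1)/(11/2) = -2/11
  n = 2: D(2) = 2(2 + 9/2) = 13; numerator = -1(-2/11) + 2(1) = 24/11; a_2 = (24/11)/(13) = 24/143
  n = 3: D(3) = 3(3 + 9/2) = 45/2; numerator = -1(24/143) + 2(-2/11) = -76/143; a_3 = (-76/143)/(45/2) = -152/6435
  n = 4: D(4) = 4(4 + 9/2) = 34; numerator = -1(-152/6435) + 2(24/143) = 2312/6435; a_4 = (2312/6435)/(34) = 68/6435

r = 7/2; a_0 = 1; a_1 = -2/11; a_2 = 24/143; a_3 = -152/6435; a_4 = 68/6435


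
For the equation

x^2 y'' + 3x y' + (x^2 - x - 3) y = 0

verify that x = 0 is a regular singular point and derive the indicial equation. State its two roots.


Divide by x^2 to reach normal form y'' + P_1(x) y' + P_2(x) y = 0 with P_1(x) = 3/x and P_2(x) = 1 - 1/x - 3/x^2.
x = 0 is a singular point because the y'-coefficient 3/x has a pole at x = 0 and the y-coefficient 1 - 1/x - 3/x^2 has a pole at x = 0.
It is a regular singular point because x P_1(x) = p(x) = 3 and x^2 P_2(x) = q(x) = x^2 - x - 3 are polynomials, hence analytic at x = 0.
p(0) = 3,  q(0) = -3.
Indicial equation: r(r-1) + p(0) r + q(0) = 0, i.e. r^2 + (p(0) - 1) r + q(0) = 0, i.e. r^2 + 2 r - 3 = 0.
Discriminant: (2)^2 - 4(-3) = 16, so r = (-2 ± 4)/2.
Solving: r_1 = 1, r_2 = -3.

indicial: r^2 + 2 r - 3 = 0; roots r_1 = 1, r_2 = -3


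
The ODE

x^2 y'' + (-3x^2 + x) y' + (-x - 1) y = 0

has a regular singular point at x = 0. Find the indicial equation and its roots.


Divide by x^2 to reach normal form y'' + P_1(x) y' + P_2(x) y = 0 with P_1(x) = -3 + 1/x and P_2(x) = -1/x - 1/x^2.
x = 0 is a singular point because the y'-coefficient -3 + 1/x has a pole at x = 0 and the y-coefficient -1/x - 1/x^2 has a pole at x = 0.
It is a regular singular point because x P_1(x) = p(x) = 1 - 3x and x^2 P_2(x) = q(x) = -x - 1 are polynomials, hence analytic at x = 0.
p(0) = 1,  q(0) = -1.
Indicial equation: r(r-1) + p(0) r + q(0) = 0, i.e. r^2 + (p(0) - 1) r + q(0) = 0, i.e. r^2 - 1 = 0.
Discriminant: (0)^2 - 4(-1) = 4, so r = (0 ± 2)/2.
Solving: r_1 = 1, r_2 = -1.

indicial: r^2 - 1 = 0; roots r_1 = 1, r_2 = -1


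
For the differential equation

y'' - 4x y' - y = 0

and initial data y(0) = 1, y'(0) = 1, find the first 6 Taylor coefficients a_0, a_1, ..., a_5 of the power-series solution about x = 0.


Ansatz: y(x) = sum_{n>=0} a_n x^n, so y'(x) = sum_{n>=1} n a_n x^(n-1) and y''(x) = sum_{n>=2} n(n-1) a_n x^(n-2).
Substitute into P(x) y'' + Q(x) y' + R(x) y = 0 with P(x) = 1, Q(x) = -4x, R(x) = -1, and match powers of x.
Initial conditions: a_0 = 1, a_1 = 1.
Setting the coefficient of each power of x to zero and solving order by order (substituting the coefficients already found):
  x^0: 2 a_2 - a_0 = 0  ->  2 a_2 = a_0 = 1  ->  a_2 = 1/2
  x^1: 6 a_3 - 5 a_1 = 0  ->  6 a_3 = 5 a_1 = 5  ->  a_3 = 5/6
  x^2: 12 a_4 - 9 a_2 = 0  ->  12 a_4 = 9 a_2 = 9/2  ->  a_4 = 3/8
  x^3: 20 a_5 - 13 a_3 = 0  ->  20 a_5 = 13 a_3 = 65/6  ->  a_5 = 13/24
Truncated series: y(x) = 1 + x + (1/2) x^2 + (5/6) x^3 + (3/8) x^4 + (13/24) x^5 + O(x^6).

a_0 = 1; a_1 = 1; a_2 = 1/2; a_3 = 5/6; a_4 = 3/8; a_5 = 13/24


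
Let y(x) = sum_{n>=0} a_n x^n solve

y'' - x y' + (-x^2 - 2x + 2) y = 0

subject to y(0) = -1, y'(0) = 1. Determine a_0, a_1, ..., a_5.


Ansatz: y(x) = sum_{n>=0} a_n x^n, so y'(x) = sum_{n>=1} n a_n x^(n-1) and y''(x) = sum_{n>=2} n(n-1) a_n x^(n-2).
Substitute into P(x) y'' + Q(x) y' + R(x) y = 0 with P(x) = 1, Q(x) = -x, R(x) = -x^2 - 2x + 2, and match powers of x.
Initial conditions: a_0 = -1, a_1 = 1.
Setting the coefficient of each power of x to zero and solving order by order (substituting the coefficients already found):
  x^0: 2 a_2 + 2 a_0 = 0  ->  2 a_2 = -2 a_0 = 2  ->  a_2 = 1
  x^1: 6 a_3 + a_1 - 2 a_0 = 0  ->  6 a_3 = -a_1 + 2 a_0 = -3  ->  a_3 = -1/2
  x^2: 12 a_4 - 2 a_1 - a_0 = 0  ->  12 a_4 = 2 a_1 + a_0 = 1  ->  a_4 = 1/12
  x^3: 20 a_5 - a_3 - 2 a_2 - a_1 = 0  ->  20 a_5 = a_3 + 2 a_2 + a_1 = 5/2  ->  a_5 = 1/8
Truncated series: y(x) = -1 + x + x^2 - (1/2) x^3 + (1/12) x^4 + (1/8) x^5 + O(x^6).

a_0 = -1; a_1 = 1; a_2 = 1; a_3 = -1/2; a_4 = 1/12; a_5 = 1/8


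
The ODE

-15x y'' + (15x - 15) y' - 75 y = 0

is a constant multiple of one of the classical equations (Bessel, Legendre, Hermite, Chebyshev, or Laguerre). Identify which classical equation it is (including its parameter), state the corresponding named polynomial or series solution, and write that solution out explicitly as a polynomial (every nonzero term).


All three coefficients share the factor -15; dividing through by -15 gives  x y'' + (1 - x) y' + 5 y = 0.
This matches the Laguerre equation x y'' + (1 - x) y' + n y = 0 with n = 5; the polynomial solution is L_5(x).
With y = sum_k a_k x^k, matching x^k gives (k+1)k a_{k+1} + (k+1) a_{k+1} - k a_k + n a_k = 0, i.e. (k+1)^2 a_{k+1} = (k - n) a_k = (k - 5) a_k. The right side vanishes at k = 5, so the series terminates at degree 5.
Standard normalization L_n(0) = 1 gives a_0 = 1. Work upward with a_{k+1} = (k - 5) a_k / (k+1)^2:
  a_1 = (0 - 5)(1) / 1^2 = -5/1 = -5
  a_2 = (1 - 5)(-5) / 2^2 = 20/4 = 5
  a_3 = (2 - 5)(5) / 3^2 = -15/9 = -5/3
  a_4 = (3 - 5)(-5/3) / 4^2 = (10/3)/16 = 5/24
  a_5 = (4 - 5)(5/24) / 5^2 = (-5/24)/25 = -1/120
Hence L_5(x) = -x^5/120 + 5 x^4/24 - 5 x^3/3 + 5 x^2 - 5 x + 1.

L_5(x); series = -x^5/120 + 5 x^4/24 - 5 x^3/3 + 5 x^2 - 5 x + 1


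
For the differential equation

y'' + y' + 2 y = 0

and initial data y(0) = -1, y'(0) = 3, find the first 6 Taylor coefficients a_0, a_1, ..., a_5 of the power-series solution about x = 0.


Ansatz: y(x) = sum_{n>=0} a_n x^n, so y'(x) = sum_{n>=1} n a_n x^(n-1) and y''(x) = sum_{n>=2} n(n-1) a_n x^(n-2).
Substitute into P(x) y'' + Q(x) y' + R(x) y = 0 with P(x) = 1, Q(x) = 1, R(x) = 2, and match powers of x.
Initial conditions: a_0 = -1, a_1 = 3.
Setting the coefficient of each power of x to zero and solving order by order (substituting the coefficients already found):
  x^0: 2 a_2 + a_1 + 2 a_0 = 0  ->  2 a_2 = -a_1 - 2 a_0 = -1  ->  a_2 = -1/2
  x^1: 6 a_3 + 2 a_2 + 2 a_1 = 0  ->  6 a_3 = -2 a_2 - 2 a_1 = -5  ->  a_3 = -5/6
  x^2: 12 a_4 + 3 a_3 + 2 a_2 = 0  ->  12 a_4 = -3 a_3 - 2 a_2 = 7/2  ->  a_4 = 7/24
  x^3: 20 a_5 + 4 a_4 + 2 a_3 = 0  ->  20 a_5 = -4 a_4 - 2 a_3 = 1/2  ->  a_5 = 1/40
Truncated series: y(x) = -1 + 3 x - (1/2) x^2 - (5/6) x^3 + (7/24) x^4 + (1/40) x^5 + O(x^6).

a_0 = -1; a_1 = 3; a_2 = -1/2; a_3 = -5/6; a_4 = 7/24; a_5 = 1/40


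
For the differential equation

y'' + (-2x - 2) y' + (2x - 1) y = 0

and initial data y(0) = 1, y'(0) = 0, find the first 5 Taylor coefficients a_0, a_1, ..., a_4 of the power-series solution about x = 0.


Ansatz: y(x) = sum_{n>=0} a_n x^n, so y'(x) = sum_{n>=1} n a_n x^(n-1) and y''(x) = sum_{n>=2} n(n-1) a_n x^(n-2).
Substitute into P(x) y'' + Q(x) y' + R(x) y = 0 with P(x) = 1, Q(x) = -2x - 2, R(x) = 2x - 1, and match powers of x.
Initial conditions: a_0 = 1, a_1 = 0.
Setting the coefficient of each power of x to zero and solving order by order (substituting the coefficients already found):
  x^0: 2 a_2 - 2 a_1 - a_0 = 0  ->  2 a_2 = 2 a_1 + a_0 = 1  ->  a_2 = 1/2
  x^1: 6 a_3 - 4 a_2 - 3 a_1 + 2 a_0 = 0  ->  6 a_3 = 4 a_2 + 3 a_1 - 2 a_0 = 0  ->  a_3 = 0
  x^2: 12 a_4 - 6 a_3 - 5 a_2 + 2 a_1 = 0  ->  12 a_4 = 6 a_3 + 5 a_2 - 2 a_1 = 5/2  ->  a_4 = 5/24
Truncated series: y(x) = 1 + (1/2) x^2 + (5/24) x^4 + O(x^5).

a_0 = 1; a_1 = 0; a_2 = 1/2; a_3 = 0; a_4 = 5/24


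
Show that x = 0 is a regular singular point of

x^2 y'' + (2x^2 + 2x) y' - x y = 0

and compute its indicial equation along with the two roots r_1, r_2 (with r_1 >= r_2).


Divide by x^2 to reach normal form y'' + P_1(x) y' + P_2(x) y = 0 with P_1(x) = 2 + 2/x and P_2(x) = -1/x.
x = 0 is a singular point because the y'-coefficient 2 + 2/x has a pole at x = 0 and the y-coefficient -1/x has a pole at x = 0.
It is a regular singular point because x P_1(x) = p(x) = 2x + 2 and x^2 P_2(x) = q(x) = -x are polynomials, hence analytic at x = 0.
p(0) = 2,  q(0) = 0.
Indicial equation: r(r-1) + p(0) r + q(0) = 0, i.e. r^2 + (p(0) - 1) r + q(0) = 0, i.e. r^2 + 1 r = 0.
Discriminant: (1)^2 - 4(0) = 1, so r = (-1 ± 1)/2.
Solving: r_1 = 0, r_2 = -1.

indicial: r^2 + 1 r = 0; roots r_1 = 0, r_2 = -1


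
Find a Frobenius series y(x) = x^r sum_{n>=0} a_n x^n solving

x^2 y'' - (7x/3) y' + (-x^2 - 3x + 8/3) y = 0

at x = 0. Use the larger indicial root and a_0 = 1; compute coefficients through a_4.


Write in Frobenius form y'' + (p(x)/x) y' + (q(x)/x^2) y = 0:
  p(x) = -7/3,  q(x) = -x^2 - 3x + 8/3.
Indicial equation: r(r-1) + (-7/3) r + (8/3) = 0 -> roots r_1 = 2, r_2 = 4/3.
Take r = r_1 = 2. Let y(x) = x^r sum_{n>=0} a_n x^n with a_0 = 1.
Substitute y = x^r sum a_n x^n and match x^{r+n}. The recurrence is
  D(n) a_n - 3 a_{n-1} - 1 a_{n-2} = 0,  where D(n) = (r+n)(r+n-1) + (-7/3)(r+n) + (8/3).
  a_n = [3 a_{n-1} + 1 a_{n-2}] / D(n).
Since the indicial polynomial factors as (r - r_1)(r - r_2), D(n) = (r_1 + n - r_1)(r_1 + n - r_2) = n(n + 2/3).
Evaluating step by step (a_0 = 1):
  n = 1: D(1) = 1(1 + 2/3) = 5/3; numerator = 3(1) = 3; a_1 = (3)/(5/3) = 9/5
  n = 2: D(2) = 2(2 + 2/3) = 16/3; numerator = 3(9/5) + 1(1) = 32/5; a_2 = (32/5)/(16/3) = 6/5
  n = 3: D(3) = 3(3 + 2/3) = 11; numerator = 3(6/5) + 1(9/5) = 27/5; a_3 = (27/5)/(11) = 27/55
  n = 4: D(4) = 4(4 + 2/3) = 56/3; numerator = 3(27/55) + 1(6/5) = 147/55; a_4 = (147/55)/(56/3) = 63/440

r = 2; a_0 = 1; a_1 = 9/5; a_2 = 6/5; a_3 = 27/55; a_4 = 63/440


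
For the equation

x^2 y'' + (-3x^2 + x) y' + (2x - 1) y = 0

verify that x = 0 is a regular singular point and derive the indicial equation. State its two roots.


Divide by x^2 to reach normal form y'' + P_1(x) y' + P_2(x) y = 0 with P_1(x) = -3 + 1/x and P_2(x) = 2/x - 1/x^2.
x = 0 is a singular point because the y'-coefficient -3 + 1/x has a pole at x = 0 and the y-coefficient 2/x - 1/x^2 has a pole at x = 0.
It is a regular singular point because x P_1(x) = p(x) = 1 - 3x and x^2 P_2(x) = q(x) = 2x - 1 are polynomials, hence analytic at x = 0.
p(0) = 1,  q(0) = -1.
Indicial equation: r(r-1) + p(0) r + q(0) = 0, i.e. r^2 + (p(0) - 1) r + q(0) = 0, i.e. r^2 - 1 = 0.
Discriminant: (0)^2 - 4(-1) = 4, so r = (0 ± 2)/2.
Solving: r_1 = 1, r_2 = -1.

indicial: r^2 - 1 = 0; roots r_1 = 1, r_2 = -1


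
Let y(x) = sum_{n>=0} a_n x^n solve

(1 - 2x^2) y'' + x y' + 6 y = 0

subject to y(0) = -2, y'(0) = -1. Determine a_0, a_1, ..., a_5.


Ansatz: y(x) = sum_{n>=0} a_n x^n, so y'(x) = sum_{n>=1} n a_n x^(n-1) and y''(x) = sum_{n>=2} n(n-1) a_n x^(n-2).
Substitute into P(x) y'' + Q(x) y' + R(x) y = 0 with P(x) = 1 - 2x^2, Q(x) = x, R(x) = 6, and match powers of x.
Initial conditions: a_0 = -2, a_1 = -1.
Setting the coefficient of each power of x to zero and solving order by order (substituting the coefficients already found):
  x^0: 2 a_2 + 6 a_0 = 0  ->  2 a_2 = -6 a_0 = 12  ->  a_2 = 6
  x^1: 6 a_3 + 7 a_1 = 0  ->  6 a_3 = -7 a_1 = 7  ->  a_3 = 7/6
  x^2: 12 a_4 + 4 a_2 = 0  ->  12 a_4 = -4 a_2 = -24  ->  a_4 = -2
  x^3: 20 a_5 - 3 a_3 = 0  ->  20 a_5 = 3 a_3 = 7/2  ->  a_5 = 7/40
Truncated series: y(x) = -2 - x + 6 x^2 + (7/6) x^3 - 2 x^4 + (7/40) x^5 + O(x^6).

a_0 = -2; a_1 = -1; a_2 = 6; a_3 = 7/6; a_4 = -2; a_5 = 7/40


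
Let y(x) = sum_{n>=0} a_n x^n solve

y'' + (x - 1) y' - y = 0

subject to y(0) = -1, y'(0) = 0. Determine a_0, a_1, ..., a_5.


Ansatz: y(x) = sum_{n>=0} a_n x^n, so y'(x) = sum_{n>=1} n a_n x^(n-1) and y''(x) = sum_{n>=2} n(n-1) a_n x^(n-2).
Substitute into P(x) y'' + Q(x) y' + R(x) y = 0 with P(x) = 1, Q(x) = x - 1, R(x) = -1, and match powers of x.
Initial conditions: a_0 = -1, a_1 = 0.
Setting the coefficient of each power of x to zero and solving order by order (substituting the coefficients already found):
  x^0: 2 a_2 - a_1 - a_0 = 0  ->  2 a_2 = a_1 + a_0 = -1  ->  a_2 = -1/2
  x^1: 6 a_3 - 2 a_2 = 0  ->  6 a_3 = 2 a_2 = -1  ->  a_3 = -1/6
  x^2: 12 a_4 - 3 a_3 + a_2 = 0  ->  12 a_4 = 3 a_3 - a_2 = 0  ->  a_4 = 0
  x^3: 20 a_5 - 4 a_4 + 2 a_3 = 0  ->  20 a_5 = 4 a_4 - 2 a_3 = 1/3  ->  a_5 = 1/60
Truncated series: y(x) = -1 - (1/2) x^2 - (1/6) x^3 + (1/60) x^5 + O(x^6).

a_0 = -1; a_1 = 0; a_2 = -1/2; a_3 = -1/6; a_4 = 0; a_5 = 1/60


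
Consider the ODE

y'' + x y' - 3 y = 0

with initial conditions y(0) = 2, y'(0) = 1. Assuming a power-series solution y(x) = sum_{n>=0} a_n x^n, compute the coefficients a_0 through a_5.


Ansatz: y(x) = sum_{n>=0} a_n x^n, so y'(x) = sum_{n>=1} n a_n x^(n-1) and y''(x) = sum_{n>=2} n(n-1) a_n x^(n-2).
Substitute into P(x) y'' + Q(x) y' + R(x) y = 0 with P(x) = 1, Q(x) = x, R(x) = -3, and match powers of x.
Initial conditions: a_0 = 2, a_1 = 1.
Setting the coefficient of each power of x to zero and solving order by order (substituting the coefficients already found):
  x^0: 2 a_2 - 3 a_0 = 0  ->  2 a_2 = 3 a_0 = 6  ->  a_2 = 3
  x^1: 6 a_3 - 2 a_1 = 0  ->  6 a_3 = 2 a_1 = 2  ->  a_3 = 1/3
  x^2: 12 a_4 - a_2 = 0  ->  12 a_4 = a_2 = 3  ->  a_4 = 1/4
  x^3: 20 a_5 = 0  ->  a_5 = 0
Truncated series: y(x) = 2 + x + 3 x^2 + (1/3) x^3 + (1/4) x^4 + O(x^6).

a_0 = 2; a_1 = 1; a_2 = 3; a_3 = 1/3; a_4 = 1/4; a_5 = 0


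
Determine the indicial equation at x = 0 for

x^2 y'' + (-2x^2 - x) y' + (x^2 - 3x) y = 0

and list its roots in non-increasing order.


Divide by x^2 to reach normal form y'' + P_1(x) y' + P_2(x) y = 0 with P_1(x) = -2 - 1/x and P_2(x) = 1 - 3/x.
x = 0 is a singular point because the y'-coefficient -2 - 1/x has a pole at x = 0 and the y-coefficient 1 - 3/x has a pole at x = 0.
It is a regular singular point because x P_1(x) = p(x) = -2x - 1 and x^2 P_2(x) = q(x) = x^2 - 3x are polynomials, hence analytic at x = 0.
p(0) = -1,  q(0) = 0.
Indicial equation: r(r-1) + p(0) r + q(0) = 0, i.e. r^2 + (p(0) - 1) r + q(0) = 0, i.e. r^2 - 2 r = 0.
Discriminant: (-2)^2 - 4(0) = 4, so r = (2 ± 2)/2.
Solving: r_1 = 2, r_2 = 0.

indicial: r^2 - 2 r = 0; roots r_1 = 2, r_2 = 0


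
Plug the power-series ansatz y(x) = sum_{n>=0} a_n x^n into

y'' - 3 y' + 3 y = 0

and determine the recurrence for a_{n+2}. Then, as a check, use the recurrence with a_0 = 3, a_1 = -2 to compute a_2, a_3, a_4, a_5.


Substitute y = sum_n a_n x^n.
y''(x) has coefficient (n+2)(n+1) a_{n+2} at x^n;
-3 y'(x) has coefficient -3 (n+1) a_{n+1} at x^n;
3 y(x) has coefficient 3 a_n at x^n.
Matching x^n: (n+2)(n+1) a_{n+2} - 3 (n+1) a_{n+1} + 3 a_n = 0.
Thus a_{n+2} = [3 (n+1) a_{n+1} - 3 a_n] / ((n+1)(n+2)).

Check with a_0 = 3, a_1 = -2 (apply the recurrence for n = 0, 1, 2, 3): a_0 = 3, a_1 = -2, a_2 = -15/2, a_3 = -13/2, a_4 = -3, a_5 = -33/40.

a_(n+2) = [3 (n+1) a_(n+1) - 3 a_n] / ((n+1)(n+2)); check: a_0 = 3, a_1 = -2, a_2 = -15/2, a_3 = -13/2, a_4 = -3, a_5 = -33/40


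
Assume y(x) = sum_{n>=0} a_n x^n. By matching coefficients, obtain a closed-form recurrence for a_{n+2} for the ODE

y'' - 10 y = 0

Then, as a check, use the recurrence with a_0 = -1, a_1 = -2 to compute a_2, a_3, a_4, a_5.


Substitute y = sum_n a_n x^n into y'' + (const) y = 0.
y''(x) = sum_{n>=0} (n+2)(n+1) a_{n+2} x^n.
The ODE becomes sum_n [(n+2)(n+1) a_{n+2} - 10 a_n] x^n = 0.
Setting each coefficient to zero gives the recurrence:
  (n+2)(n+1) a_{n+2} - 10 a_n = 0,
  a_{n+2} = 10 / ((n+1)(n+2)) a_n.

Check with a_0 = -1, a_1 = -2 (apply the recurrence for n = 0, 1, 2, 3): a_0 = -1, a_1 = -2, a_2 = -5, a_3 = -10/3, a_4 = -25/6, a_5 = -5/3.

a_{n+2} = 10/((n+1)(n+2)) * a_n; check: a_0 = -1, a_1 = -2, a_2 = -5, a_3 = -10/3, a_4 = -25/6, a_5 = -5/3


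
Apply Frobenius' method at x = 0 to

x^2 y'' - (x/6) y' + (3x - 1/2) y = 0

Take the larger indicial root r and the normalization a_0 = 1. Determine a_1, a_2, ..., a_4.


Write in Frobenius form y'' + (p(x)/x) y' + (q(x)/x^2) y = 0:
  p(x) = -1/6,  q(x) = 3x - 1/2.
Indicial equation: r(r-1) + (-1/6) r + (-1/2) = 0 -> roots r_1 = 3/2, r_2 = -1/3.
Take r = r_1 = 3/2. Let y(x) = x^r sum_{n>=0} a_n x^n with a_0 = 1.
Substitute y = x^r sum a_n x^n and match x^{r+n}. The recurrence is
  D(n) a_n + 3 a_{n-1} = 0,  where D(n) = (r+n)(r+n-1) + (-1/6)(r+n) + (-1/2).
  a_n = -3 / D(n) * a_{n-1}.
Since the indicial polynomial factors as (r - r_1)(r - r_2), D(n) = (r_1 + n - r_1)(r_1 + n - r_2) = n(n + 11/6).
Evaluating step by step (a_0 = 1):
  n = 1: D(1) = 1(1 + 11/6) = 17/6; numerator = -3(1) = -3; a_1 = (-3)/(17/6) = -18/17
  n = 2: D(2) = 2(2 + 11/6) = 23/3; numerator = -3(-18/17) = 54/17; a_2 = (54/17)/(23/3) = 162/391
  n = 3: D(3) = 3(3 + 11/6) = 29/2; numerator = -3(162/391) = -486/391; a_3 = (-486/391)/(29/2) = -972/11339
  n = 4: D(4) = 4(4 + 11/6) = 70/3; numerator = -3(-972/11339) = 2916/11339; a_4 = (2916/11339)/(70/3) = 4374/396865

r = 3/2; a_0 = 1; a_1 = -18/17; a_2 = 162/391; a_3 = -972/11339; a_4 = 4374/396865


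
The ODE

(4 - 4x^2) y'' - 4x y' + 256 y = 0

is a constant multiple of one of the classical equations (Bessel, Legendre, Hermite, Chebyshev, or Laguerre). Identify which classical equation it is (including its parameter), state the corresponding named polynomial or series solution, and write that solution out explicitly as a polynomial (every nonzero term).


All three coefficients share the factor 4; dividing through by 4 gives  (1 - x^2) y'' - x y' + 64 y = 0.
This matches the Chebyshev equation (1 - x^2) y'' - x y' + n^2 y = 0 (note the -x y' term, not -2x y') with n^2 = 64, so n = 8; the polynomial solution is T_8(x).
With y = sum_k a_k x^k, matching x^k gives (k+2)(k+1) a_{k+2} = (k^2 - n^2) a_k = (k - 8)(k + 8) a_k. The right side vanishes at k = 8, so the series with the parity of 8 terminates at degree 8.
Standard normalization: leading coefficient of T_n is 2^(n-1), so a_8 = 2^7 = 128. Work downward with a_k = (k+1)(k+2) a_{k+2} / ((k - 8)(k + 8)):
  a_6 = (7)(8)(128) / ((6 - 8)(6 + 8)) = 7168/(-28) = -256
  a_4 = (5)(6)(-256) / ((4 - 8)(4 + 8)) = -7680/(-48) = 160
  a_2 = (3)(4)(160) / ((2 - 8)(2 + 8)) = 1920/(-60) = -32
  a_0 = (1)(2)(-32) / ((0 - 8)(0 + 8)) = -64/(-64) = 1
Hence T_8(x) = 128 x^8 - 256 x^6 + 160 x^4 - 32 x^2 + 1.

T_8(x); series = 128 x^8 - 256 x^6 + 160 x^4 - 32 x^2 + 1


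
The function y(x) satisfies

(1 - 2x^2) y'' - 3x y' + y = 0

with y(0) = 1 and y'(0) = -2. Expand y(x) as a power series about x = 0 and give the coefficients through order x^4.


Ansatz: y(x) = sum_{n>=0} a_n x^n, so y'(x) = sum_{n>=1} n a_n x^(n-1) and y''(x) = sum_{n>=2} n(n-1) a_n x^(n-2).
Substitute into P(x) y'' + Q(x) y' + R(x) y = 0 with P(x) = 1 - 2x^2, Q(x) = -3x, R(x) = 1, and match powers of x.
Initial conditions: a_0 = 1, a_1 = -2.
Setting the coefficient of each power of x to zero and solving order by order (substituting the coefficients already found):
  x^0: 2 a_2 + a_0 = 0  ->  2 a_2 = -a_0 = -1  ->  a_2 = -1/2
  x^1: 6 a_3 - 2 a_1 = 0  ->  6 a_3 = 2 a_1 = -4  ->  a_3 = -2/3
  x^2: 12 a_4 - 9 a_2 = 0  ->  12 a_4 = 9 a_2 = -9/2  ->  a_4 = -3/8
Truncated series: y(x) = 1 - 2 x - (1/2) x^2 - (2/3) x^3 - (3/8) x^4 + O(x^5).

a_0 = 1; a_1 = -2; a_2 = -1/2; a_3 = -2/3; a_4 = -3/8


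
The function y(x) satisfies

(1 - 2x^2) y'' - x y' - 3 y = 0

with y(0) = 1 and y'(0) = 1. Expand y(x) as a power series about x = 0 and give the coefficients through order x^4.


Ansatz: y(x) = sum_{n>=0} a_n x^n, so y'(x) = sum_{n>=1} n a_n x^(n-1) and y''(x) = sum_{n>=2} n(n-1) a_n x^(n-2).
Substitute into P(x) y'' + Q(x) y' + R(x) y = 0 with P(x) = 1 - 2x^2, Q(x) = -x, R(x) = -3, and match powers of x.
Initial conditions: a_0 = 1, a_1 = 1.
Setting the coefficient of each power of x to zero and solving order by order (substituting the coefficients already found):
  x^0: 2 a_2 - 3 a_0 = 0  ->  2 a_2 = 3 a_0 = 3  ->  a_2 = 3/2
  x^1: 6 a_3 - 4 a_1 = 0  ->  6 a_3 = 4 a_1 = 4  ->  a_3 = 2/3
  x^2: 12 a_4 - 9 a_2 = 0  ->  12 a_4 = 9 a_2 = 27/2  ->  a_4 = 9/8
Truncated series: y(x) = 1 + x + (3/2) x^2 + (2/3) x^3 + (9/8) x^4 + O(x^5).

a_0 = 1; a_1 = 1; a_2 = 3/2; a_3 = 2/3; a_4 = 9/8


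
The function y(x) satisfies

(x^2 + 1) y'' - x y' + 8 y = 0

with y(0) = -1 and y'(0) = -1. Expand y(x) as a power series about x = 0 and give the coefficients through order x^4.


Ansatz: y(x) = sum_{n>=0} a_n x^n, so y'(x) = sum_{n>=1} n a_n x^(n-1) and y''(x) = sum_{n>=2} n(n-1) a_n x^(n-2).
Substitute into P(x) y'' + Q(x) y' + R(x) y = 0 with P(x) = x^2 + 1, Q(x) = -x, R(x) = 8, and match powers of x.
Initial conditions: a_0 = -1, a_1 = -1.
Setting the coefficient of each power of x to zero and solving order by order (substituting the coefficients already found):
  x^0: 2 a_2 + 8 a_0 = 0  ->  2 a_2 = -8 a_0 = 8  ->  a_2 = 4
  x^1: 6 a_3 + 7 a_1 = 0  ->  6 a_3 = -7 a_1 = 7  ->  a_3 = 7/6
  x^2: 12 a_4 + 8 a_2 = 0  ->  12 a_4 = -8 a_2 = -32  ->  a_4 = -8/3
Truncated series: y(x) = -1 - x + 4 x^2 + (7/6) x^3 - (8/3) x^4 + O(x^5).

a_0 = -1; a_1 = -1; a_2 = 4; a_3 = 7/6; a_4 = -8/3


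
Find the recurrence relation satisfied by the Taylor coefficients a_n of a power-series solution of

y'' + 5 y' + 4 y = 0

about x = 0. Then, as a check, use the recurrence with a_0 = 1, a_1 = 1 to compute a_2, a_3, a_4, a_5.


Substitute y = sum_n a_n x^n.
y''(x) has coefficient (n+2)(n+1) a_{n+2} at x^n;
5 y'(x) has coefficient 5 (n+1) a_{n+1} at x^n;
4 y(x) has coefficient 4 a_n at x^n.
Matching x^n: (n+2)(n+1) a_{n+2} + 5 (n+1) a_{n+1} + 4 a_n = 0.
Thus a_{n+2} = [-5 (n+1) a_{n+1} - 4 a_n] / ((n+1)(n+2)).

Check with a_0 = 1, a_1 = 1 (apply the recurrence for n = 0, 1, 2, 3): a_0 = 1, a_1 = 1, a_2 = -9/2, a_3 = 41/6, a_4 = -169/24, a_5 = 227/40.

a_(n+2) = [-5 (n+1) a_(n+1) - 4 a_n] / ((n+1)(n+2)); check: a_0 = 1, a_1 = 1, a_2 = -9/2, a_3 = 41/6, a_4 = -169/24, a_5 = 227/40


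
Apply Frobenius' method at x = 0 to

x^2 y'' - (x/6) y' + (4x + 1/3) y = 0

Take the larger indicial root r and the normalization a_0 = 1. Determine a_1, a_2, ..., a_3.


Write in Frobenius form y'' + (p(x)/x) y' + (q(x)/x^2) y = 0:
  p(x) = -1/6,  q(x) = 4x + 1/3.
Indicial equation: r(r-1) + (-1/6) r + (1/3) = 0 -> roots r_1 = 2/3, r_2 = 1/2.
Take r = r_1 = 2/3. Let y(x) = x^r sum_{n>=0} a_n x^n with a_0 = 1.
Substitute y = x^r sum a_n x^n and match x^{r+n}. The recurrence is
  D(n) a_n + 4 a_{n-1} = 0,  where D(n) = (r+n)(r+n-1) + (-1/6)(r+n) + (1/3).
  a_n = -4 / D(n) * a_{n-1}.
Since the indicial polynomial factors as (r - r_1)(r - r_2), D(n) = (r_1 + n - r_1)(r_1 + n - r_2) = n(n + 1/6).
Evaluating step by step (a_0 = 1):
  n = 1: D(1) = 1(1 + 1/6) = 7/6; numerator = -4(1) = -4; a_1 = (-4)/(7/6) = -24/7
  n = 2: D(2) = 2(2 + 1/6) = 13/3; numerator = -4(-24/7) = 96/7; a_2 = (96/7)/(13/3) = 288/91
  n = 3: D(3) = 3(3 + 1/6) = 19/2; numerator = -4(288/91) = -1152/91; a_3 = (-1152/91)/(19/2) = -2304/1729

r = 2/3; a_0 = 1; a_1 = -24/7; a_2 = 288/91; a_3 = -2304/1729


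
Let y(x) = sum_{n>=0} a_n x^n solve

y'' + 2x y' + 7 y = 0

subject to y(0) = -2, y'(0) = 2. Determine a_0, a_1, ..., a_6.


Ansatz: y(x) = sum_{n>=0} a_n x^n, so y'(x) = sum_{n>=1} n a_n x^(n-1) and y''(x) = sum_{n>=2} n(n-1) a_n x^(n-2).
Substitute into P(x) y'' + Q(x) y' + R(x) y = 0 with P(x) = 1, Q(x) = 2x, R(x) = 7, and match powers of x.
Initial conditions: a_0 = -2, a_1 = 2.
Setting the coefficient of each power of x to zero and solving order by order (substituting the coefficients already found):
  x^0: 2 a_2 + 7 a_0 = 0  ->  2 a_2 = -7 a_0 = 14  ->  a_2 = 7
  x^1: 6 a_3 + 9 a_1 = 0  ->  6 a_3 = -9 a_1 = -18  ->  a_3 = -3
  x^2: 12 a_4 + 11 a_2 = 0  ->  12 a_4 = -11 a_2 = -77  ->  a_4 = -77/12
  x^3: 20 a_5 + 13 a_3 = 0  ->  20 a_5 = -13 a_3 = 39  ->  a_5 = 39/20
  x^4: 30 a_6 + 15 a_4 = 0  ->  30 a_6 = -15 a_4 = 385/4  ->  a_6 = 77/24
Truncated series: y(x) = -2 + 2 x + 7 x^2 - 3 x^3 - (77/12) x^4 + (39/20) x^5 + (77/24) x^6 + O(x^7).

a_0 = -2; a_1 = 2; a_2 = 7; a_3 = -3; a_4 = -77/12; a_5 = 39/20; a_6 = 77/24


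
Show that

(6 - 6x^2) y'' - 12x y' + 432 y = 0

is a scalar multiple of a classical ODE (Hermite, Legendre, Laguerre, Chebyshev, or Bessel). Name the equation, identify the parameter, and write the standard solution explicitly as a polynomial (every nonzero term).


All three coefficients share the factor 6; dividing through by 6 gives  (1 - x^2) y'' - 2x y' + 72 y = 0.
This matches the Legendre equation (1 - x^2) y'' - 2x y' + n(n+1) y = 0 (note the -2x y' term) with n(n+1) = 72, so n = 8; the polynomial solution is P_8(x).
With y = sum_k a_k x^k, matching x^k gives (k+2)(k+1) a_{k+2} = [k(k+1) - n(n+1)] a_k = (k - 8)(k + 9) a_k. The right side vanishes at k = 8, so the series with the parity of 8 terminates at degree 8.
Standard normalization (P_n(1) = 1): leading coefficient (2n)!/(2^n (n!)^2) = 20922789888000/(256*1625702400) = 6435/128, so a_8 = 6435/128. Work downward with a_k = (k+1)(k+2) a_{k+2} / ((k - 8)(k + 9)):
  a_6 = (7)(8)(6435/128) / ((6 - 8)(6 + 9)) = (45045/16)/(-30) = -3003/32
  a_4 = (5)(6)(-3003/32) / ((4 - 8)(4 + 9)) = (-45045/16)/(-52) = 3465/64
  a_2 = (3)(4)(3465/64) / ((2 - 8)(2 + 9)) = (10395/16)/(-66) = -315/32
  a_0 = (1)(2)(-315/32) / ((0 - 8)(0 + 9)) = (-315/16)/(-72) = 35/128
Hence P_8(x) = 6435 x^8/128 - 3003 x^6/32 + 3465 x^4/64 - 315 x^2/32 + 35/128.

P_8(x); series = 6435 x^8/128 - 3003 x^6/32 + 3465 x^4/64 - 315 x^2/32 + 35/128


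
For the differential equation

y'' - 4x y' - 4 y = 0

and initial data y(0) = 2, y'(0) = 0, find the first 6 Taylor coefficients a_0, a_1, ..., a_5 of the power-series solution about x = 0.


Ansatz: y(x) = sum_{n>=0} a_n x^n, so y'(x) = sum_{n>=1} n a_n x^(n-1) and y''(x) = sum_{n>=2} n(n-1) a_n x^(n-2).
Substitute into P(x) y'' + Q(x) y' + R(x) y = 0 with P(x) = 1, Q(x) = -4x, R(x) = -4, and match powers of x.
Initial conditions: a_0 = 2, a_1 = 0.
Setting the coefficient of each power of x to zero and solving order by order (substituting the coefficients already found):
  x^0: 2 a_2 - 4 a_0 = 0  ->  2 a_2 = 4 a_0 = 8  ->  a_2 = 4
  x^1: 6 a_3 - 8 a_1 = 0  ->  6 a_3 = 8 a_1 = 0  ->  a_3 = 0
  x^2: 12 a_4 - 12 a_2 = 0  ->  12 a_4 = 12 a_2 = 48  ->  a_4 = 4
  x^3: 20 a_5 - 16 a_3 = 0  ->  20 a_5 = 16 a_3 = 0  ->  a_5 = 0
Truncated series: y(x) = 2 + 4 x^2 + 4 x^4 + O(x^6).

a_0 = 2; a_1 = 0; a_2 = 4; a_3 = 0; a_4 = 4; a_5 = 0


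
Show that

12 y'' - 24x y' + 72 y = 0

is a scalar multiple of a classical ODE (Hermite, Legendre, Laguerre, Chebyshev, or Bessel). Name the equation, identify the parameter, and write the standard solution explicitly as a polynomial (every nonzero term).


All three coefficients share the factor 12; dividing through by 12 gives  y'' - 2x y' + 6 y = 0.
This matches the Hermite equation y'' - 2x y' + 2n y = 0 with 2n = 6, so n = 3; the polynomial solution is H_3(x).
With y = sum_k a_k x^k, matching x^k gives (k+2)(k+1) a_{k+2} = 2(k - n) a_k = 2(k - 3) a_k. The right side vanishes at k = 3, so the series with the parity of 3 terminates at degree 3.
Standard normalization: leading coefficient of H_n is 2^n, so a_3 = 2^3 = 8. Work downward with a_k = (k+1)(k+2) a_{k+2} / (2(k - n)):
  a_1 = (2)(3)(8) / (2(1 - 3)) = 48/(-4) = -12
Hence H_3(x) = 8 x^3 - 12 x.

H_3(x); series = 8 x^3 - 12 x


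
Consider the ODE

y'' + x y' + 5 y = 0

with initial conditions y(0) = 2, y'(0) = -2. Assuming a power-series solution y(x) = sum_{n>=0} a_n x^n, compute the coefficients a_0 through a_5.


Ansatz: y(x) = sum_{n>=0} a_n x^n, so y'(x) = sum_{n>=1} n a_n x^(n-1) and y''(x) = sum_{n>=2} n(n-1) a_n x^(n-2).
Substitute into P(x) y'' + Q(x) y' + R(x) y = 0 with P(x) = 1, Q(x) = x, R(x) = 5, and match powers of x.
Initial conditions: a_0 = 2, a_1 = -2.
Setting the coefficient of each power of x to zero and solving order by order (substituting the coefficients already found):
  x^0: 2 a_2 + 5 a_0 = 0  ->  2 a_2 = -5 a_0 = -10  ->  a_2 = -5
  x^1: 6 a_3 + 6 a_1 = 0  ->  6 a_3 = -6 a_1 = 12  ->  a_3 = 2
  x^2: 12 a_4 + 7 a_2 = 0  ->  12 a_4 = -7 a_2 = 35  ->  a_4 = 35/12
  x^3: 20 a_5 + 8 a_3 = 0  ->  20 a_5 = -8 a_3 = -16  ->  a_5 = -4/5
Truncated series: y(x) = 2 - 2 x - 5 x^2 + 2 x^3 + (35/12) x^4 - (4/5) x^5 + O(x^6).

a_0 = 2; a_1 = -2; a_2 = -5; a_3 = 2; a_4 = 35/12; a_5 = -4/5


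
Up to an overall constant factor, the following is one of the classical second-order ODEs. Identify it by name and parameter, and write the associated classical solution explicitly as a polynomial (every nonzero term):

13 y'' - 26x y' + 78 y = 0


All three coefficients share the factor 13; dividing through by 13 gives  y'' - 2x y' + 6 y = 0.
This matches the Hermite equation y'' - 2x y' + 2n y = 0 with 2n = 6, so n = 3; the polynomial solution is H_3(x).
With y = sum_k a_k x^k, matching x^k gives (k+2)(k+1) a_{k+2} = 2(k - n) a_k = 2(k - 3) a_k. The right side vanishes at k = 3, so the series with the parity of 3 terminates at degree 3.
Standard normalization: leading coefficient of H_n is 2^n, so a_3 = 2^3 = 8. Work downward with a_k = (k+1)(k+2) a_{k+2} / (2(k - n)):
  a_1 = (2)(3)(8) / (2(1 - 3)) = 48/(-4) = -12
Hence H_3(x) = 8 x^3 - 12 x.

H_3(x); series = 8 x^3 - 12 x


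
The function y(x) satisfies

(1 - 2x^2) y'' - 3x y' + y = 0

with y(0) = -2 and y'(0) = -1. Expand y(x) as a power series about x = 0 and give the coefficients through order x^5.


Ansatz: y(x) = sum_{n>=0} a_n x^n, so y'(x) = sum_{n>=1} n a_n x^(n-1) and y''(x) = sum_{n>=2} n(n-1) a_n x^(n-2).
Substitute into P(x) y'' + Q(x) y' + R(x) y = 0 with P(x) = 1 - 2x^2, Q(x) = -3x, R(x) = 1, and match powers of x.
Initial conditions: a_0 = -2, a_1 = -1.
Setting the coefficient of each power of x to zero and solving order by order (substituting the coefficients already found):
  x^0: 2 a_2 + a_0 = 0  ->  2 a_2 = -a_0 = 2  ->  a_2 = 1
  x^1: 6 a_3 - 2 a_1 = 0  ->  6 a_3 = 2 a_1 = -2  ->  a_3 = -1/3
  x^2: 12 a_4 - 9 a_2 = 0  ->  12 a_4 = 9 a_2 = 9  ->  a_4 = 3/4
  x^3: 20 a_5 - 20 a_3 = 0  ->  20 a_5 = 20 a_3 = -20/3  ->  a_5 = -1/3
Truncated series: y(x) = -2 - x + x^2 - (1/3) x^3 + (3/4) x^4 - (1/3) x^5 + O(x^6).

a_0 = -2; a_1 = -1; a_2 = 1; a_3 = -1/3; a_4 = 3/4; a_5 = -1/3


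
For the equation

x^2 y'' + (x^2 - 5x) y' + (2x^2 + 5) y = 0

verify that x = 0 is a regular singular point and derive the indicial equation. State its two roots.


Divide by x^2 to reach normal form y'' + P_1(x) y' + P_2(x) y = 0 with P_1(x) = 1 - 5/x and P_2(x) = 2 + 5/x^2.
x = 0 is a singular point because the y'-coefficient 1 - 5/x has a pole at x = 0 and the y-coefficient 2 + 5/x^2 has a pole at x = 0.
It is a regular singular point because x P_1(x) = p(x) = x - 5 and x^2 P_2(x) = q(x) = 2x^2 + 5 are polynomials, hence analytic at x = 0.
p(0) = -5,  q(0) = 5.
Indicial equation: r(r-1) + p(0) r + q(0) = 0, i.e. r^2 + (p(0) - 1) r + q(0) = 0, i.e. r^2 - 6 r + 5 = 0.
Discriminant: (-6)^2 - 4(5) = 16, so r = (6 ± 4)/2.
Solving: r_1 = 5, r_2 = 1.

indicial: r^2 - 6 r + 5 = 0; roots r_1 = 5, r_2 = 1


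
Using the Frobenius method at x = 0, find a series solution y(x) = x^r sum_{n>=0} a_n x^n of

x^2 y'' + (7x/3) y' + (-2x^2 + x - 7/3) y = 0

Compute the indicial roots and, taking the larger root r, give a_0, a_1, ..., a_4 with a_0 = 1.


Write in Frobenius form y'' + (p(x)/x) y' + (q(x)/x^2) y = 0:
  p(x) = 7/3,  q(x) = -2x^2 + x - 7/3.
Indicial equation: r(r-1) + (7/3) r + (-7/3) = 0 -> roots r_1 = 1, r_2 = -7/3.
Take r = r_1 = 1. Let y(x) = x^r sum_{n>=0} a_n x^n with a_0 = 1.
Substitute y = x^r sum a_n x^n and match x^{r+n}. The recurrence is
  D(n) a_n + 1 a_{n-1} - 2 a_{n-2} = 0,  where D(n) = (r+n)(r+n-1) + (7/3)(r+n) + (-7/3).
  a_n = [-1 a_{n-1} + 2 a_{n-2}] / D(n).
Since the indicial polynomial factors as (r - r_1)(r - r_2), D(n) = (r_1 + n - r_1)(r_1 + n - r_2) = n(n + 10/3).
Evaluating step by step (a_0 = 1):
  n = 1: D(1) = 1(1 + 10/3) = 13/3; numerator = -1(1) = -1; a_1 = (-1)/(13/3) = -3/13
  n = 2: D(2) = 2(2 + 10/3) = 32/3; numerator = -1(-3/13) + 2(1) = 29/13; a_2 = (29/13)/(32/3) = 87/416
  n = 3: D(3) = 3(3 + 10/3) = 19; numerator = -1(87/416) + 2(-3/13) = -279/416; a_3 = (-279/416)/(19) = -279/7904
  n = 4: D(4) = 4(4 + 10/3) = 88/3; numerator = -1(-279/7904) + 2(87/416) = 3585/7904; a_4 = (3585/7904)/(88/3) = 10755/695552

r = 1; a_0 = 1; a_1 = -3/13; a_2 = 87/416; a_3 = -279/7904; a_4 = 10755/695552
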